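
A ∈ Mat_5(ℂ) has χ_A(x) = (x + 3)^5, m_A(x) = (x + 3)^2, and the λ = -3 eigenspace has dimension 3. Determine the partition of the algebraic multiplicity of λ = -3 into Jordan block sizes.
Block sizes for λ = -3: [2, 2, 1]

Step 1 — from the characteristic polynomial, algebraic multiplicity of λ = -3 is 5. From dim ker(A − (-3)·I) = 3, there are exactly 3 Jordan blocks for λ = -3.
Step 2 — from the minimal polynomial, the factor (x + 3)^2 tells us the largest block for λ = -3 has size 2.
Step 3 — with total size 5, 3 blocks, and largest block 2, the block sizes (in nonincreasing order) are [2, 2, 1].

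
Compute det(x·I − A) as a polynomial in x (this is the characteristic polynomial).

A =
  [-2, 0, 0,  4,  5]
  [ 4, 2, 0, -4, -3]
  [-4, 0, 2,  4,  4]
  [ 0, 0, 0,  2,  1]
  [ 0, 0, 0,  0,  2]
x^5 - 6*x^4 + 8*x^3 + 16*x^2 - 48*x + 32

Expanding det(x·I − A) (e.g. by cofactor expansion or by noting that A is similar to its Jordan form J, which has the same characteristic polynomial as A) gives
  χ_A(x) = x^5 - 6*x^4 + 8*x^3 + 16*x^2 - 48*x + 32
which factors as (x - 2)^4*(x + 2). The eigenvalues (with algebraic multiplicities) are λ = -2 with multiplicity 1, λ = 2 with multiplicity 4.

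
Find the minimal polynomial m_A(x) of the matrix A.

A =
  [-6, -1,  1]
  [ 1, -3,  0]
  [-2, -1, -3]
x^3 + 12*x^2 + 48*x + 64

The characteristic polynomial is χ_A(x) = (x + 4)^3, so the eigenvalues are known. The minimal polynomial is
  m_A(x) = Π_λ (x − λ)^{k_λ}
where k_λ is the size of the *largest* Jordan block for λ (equivalently, the smallest k with (A − λI)^k v = 0 for every generalised eigenvector v of λ).

  λ = -4: largest Jordan block has size 3, contributing (x + 4)^3

So m_A(x) = (x + 4)^3 = x^3 + 12*x^2 + 48*x + 64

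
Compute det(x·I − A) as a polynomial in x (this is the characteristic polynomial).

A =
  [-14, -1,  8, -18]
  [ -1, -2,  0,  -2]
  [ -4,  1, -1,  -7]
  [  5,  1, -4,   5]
x^4 + 12*x^3 + 54*x^2 + 108*x + 81

Expanding det(x·I − A) (e.g. by cofactor expansion or by noting that A is similar to its Jordan form J, which has the same characteristic polynomial as A) gives
  χ_A(x) = x^4 + 12*x^3 + 54*x^2 + 108*x + 81
which factors as (x + 3)^4. The eigenvalues (with algebraic multiplicities) are λ = -3 with multiplicity 4.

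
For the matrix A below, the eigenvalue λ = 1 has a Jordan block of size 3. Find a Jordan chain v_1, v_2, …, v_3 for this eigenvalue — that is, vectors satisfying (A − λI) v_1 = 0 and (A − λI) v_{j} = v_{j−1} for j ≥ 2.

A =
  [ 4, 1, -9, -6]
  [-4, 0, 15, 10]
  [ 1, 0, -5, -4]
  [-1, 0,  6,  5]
A Jordan chain for λ = 1 of length 3:
v_1 = (2, -3, 1, -1)ᵀ
v_2 = (3, -4, 1, -1)ᵀ
v_3 = (1, 0, 0, 0)ᵀ

Let N = A − (1)·I. We want v_3 with N^3 v_3 = 0 but N^2 v_3 ≠ 0; then v_{j-1} := N · v_j for j = 3, …, 2.

Pick v_3 = (1, 0, 0, 0)ᵀ.
Then v_2 = N · v_3 = (3, -4, 1, -1)ᵀ.
Then v_1 = N · v_2 = (2, -3, 1, -1)ᵀ.

Sanity check: (A − (1)·I) v_1 = (0, 0, 0, 0)ᵀ = 0. ✓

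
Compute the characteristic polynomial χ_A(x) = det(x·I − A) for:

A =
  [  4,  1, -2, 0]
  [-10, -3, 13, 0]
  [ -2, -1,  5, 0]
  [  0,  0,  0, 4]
x^4 - 10*x^3 + 36*x^2 - 56*x + 32

Expanding det(x·I − A) (e.g. by cofactor expansion or by noting that A is similar to its Jordan form J, which has the same characteristic polynomial as A) gives
  χ_A(x) = x^4 - 10*x^3 + 36*x^2 - 56*x + 32
which factors as (x - 4)*(x - 2)^3. The eigenvalues (with algebraic multiplicities) are λ = 2 with multiplicity 3, λ = 4 with multiplicity 1.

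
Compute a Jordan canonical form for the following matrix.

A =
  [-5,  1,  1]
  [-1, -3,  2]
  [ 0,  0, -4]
J_3(-4)

The characteristic polynomial is
  det(x·I − A) = x^3 + 12*x^2 + 48*x + 64 = (x + 4)^3

Eigenvalues and multiplicities (the geometric multiplicity of λ is n − rank(A − λI), which equals the number of Jordan blocks for λ):
  λ = -4: algebraic multiplicity = 3, geometric multiplicity = 1

Determining the block sizes for each eigenvalue:
  λ = -4: one block (gm = 1), so the single block has size am = 3 → block sizes [3]

Assembling the blocks gives a Jordan form
J =
  [-4,  1,  0]
  [ 0, -4,  1]
  [ 0,  0, -4]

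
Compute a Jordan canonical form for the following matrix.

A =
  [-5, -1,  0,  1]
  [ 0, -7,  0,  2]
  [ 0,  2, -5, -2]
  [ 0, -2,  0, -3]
J_2(-5) ⊕ J_1(-5) ⊕ J_1(-5)

The characteristic polynomial is
  det(x·I − A) = x^4 + 20*x^3 + 150*x^2 + 500*x + 625 = (x + 5)^4

Eigenvalues and multiplicities (the geometric multiplicity of λ is n − rank(A − λI), which equals the number of Jordan blocks for λ):
  λ = -5: algebraic multiplicity = 4, geometric multiplicity = 3

Determining the block sizes for each eigenvalue:
  λ = -5: 3 blocks summing to 4 forces exactly one block of size 2 and the rest size 1 → block sizes [2, 1, 1]

Assembling the blocks gives a Jordan form
J =
  [-5,  1,  0,  0]
  [ 0, -5,  0,  0]
  [ 0,  0, -5,  0]
  [ 0,  0,  0, -5]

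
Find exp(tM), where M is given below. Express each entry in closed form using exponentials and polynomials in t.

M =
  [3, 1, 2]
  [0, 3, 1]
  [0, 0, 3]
e^{tM} =
  [exp(3*t), t*exp(3*t), t^2*exp(3*t)/2 + 2*t*exp(3*t)]
  [0, exp(3*t), t*exp(3*t)]
  [0, 0, exp(3*t)]

Strategy: write M = P · J · P⁻¹ where J is a Jordan canonical form, so e^{tM} = P · e^{tJ} · P⁻¹, and e^{tJ} can be computed block-by-block.

M has Jordan form
J =
  [3, 1, 0]
  [0, 3, 1]
  [0, 0, 3]
(up to reordering of blocks).

Per-block formulas:
  For a 3×3 Jordan block J_3(3): exp(t · J_3(3)) = e^(3t)·(I + t·N + (t^2/2)·N^2), where N is the 3×3 nilpotent shift.

After assembling e^{tJ} and conjugating by P, we get:

e^{tM} =
  [exp(3*t), t*exp(3*t), t^2*exp(3*t)/2 + 2*t*exp(3*t)]
  [0, exp(3*t), t*exp(3*t)]
  [0, 0, exp(3*t)]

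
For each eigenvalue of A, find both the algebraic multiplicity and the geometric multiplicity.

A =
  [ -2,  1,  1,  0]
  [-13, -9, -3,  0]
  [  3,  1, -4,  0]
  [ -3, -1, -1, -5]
λ = -5: alg = 4, geom = 2

Step 1 — factor the characteristic polynomial to read off the algebraic multiplicities:
  χ_A(x) = (x + 5)^4

Step 2 — compute geometric multiplicities via the rank-nullity identity g(λ) = n − rank(A − λI):
  rank(A − (-5)·I) = 2, so dim ker(A − (-5)·I) = n − 2 = 2

Summary:
  λ = -5: algebraic multiplicity = 4, geometric multiplicity = 2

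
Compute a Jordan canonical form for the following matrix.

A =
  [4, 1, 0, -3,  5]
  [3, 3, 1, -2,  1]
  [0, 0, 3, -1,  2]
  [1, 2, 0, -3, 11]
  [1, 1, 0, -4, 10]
J_3(3) ⊕ J_2(4)

The characteristic polynomial is
  det(x·I − A) = x^5 - 17*x^4 + 115*x^3 - 387*x^2 + 648*x - 432 = (x - 4)^2*(x - 3)^3

Eigenvalues and multiplicities (the geometric multiplicity of λ is n − rank(A − λI), which equals the number of Jordan blocks for λ):
  λ = 3: algebraic multiplicity = 3, geometric multiplicity = 1
  λ = 4: algebraic multiplicity = 2, geometric multiplicity = 1

Determining the block sizes for each eigenvalue:
  λ = 3: one block (gm = 1), so the single block has size am = 3 → block sizes [3]
  λ = 4: one block (gm = 1), so the single block has size am = 2 → block sizes [2]

Assembling the blocks gives a Jordan form
J =
  [3, 1, 0, 0, 0]
  [0, 3, 1, 0, 0]
  [0, 0, 3, 0, 0]
  [0, 0, 0, 4, 1]
  [0, 0, 0, 0, 4]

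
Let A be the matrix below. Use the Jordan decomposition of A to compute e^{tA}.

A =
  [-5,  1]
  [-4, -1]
e^{tA} =
  [-2*t*exp(-3*t) + exp(-3*t), t*exp(-3*t)]
  [-4*t*exp(-3*t), 2*t*exp(-3*t) + exp(-3*t)]

Strategy: write A = P · J · P⁻¹ where J is a Jordan canonical form, so e^{tA} = P · e^{tJ} · P⁻¹, and e^{tJ} can be computed block-by-block.

A has Jordan form
J =
  [-3,  1]
  [ 0, -3]
(up to reordering of blocks).

Per-block formulas:
  For a 2×2 Jordan block J_2(-3): exp(t · J_2(-3)) = e^(-3t)·(I + t·N), where N is the 2×2 nilpotent shift.

After assembling e^{tJ} and conjugating by P, we get:

e^{tA} =
  [-2*t*exp(-3*t) + exp(-3*t), t*exp(-3*t)]
  [-4*t*exp(-3*t), 2*t*exp(-3*t) + exp(-3*t)]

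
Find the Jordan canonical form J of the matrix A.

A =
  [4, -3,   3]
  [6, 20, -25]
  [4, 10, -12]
J_3(4)

The characteristic polynomial is
  det(x·I − A) = x^3 - 12*x^2 + 48*x - 64 = (x - 4)^3

Eigenvalues and multiplicities (the geometric multiplicity of λ is n − rank(A − λI), which equals the number of Jordan blocks for λ):
  λ = 4: algebraic multiplicity = 3, geometric multiplicity = 1

Determining the block sizes for each eigenvalue:
  λ = 4: one block (gm = 1), so the single block has size am = 3 → block sizes [3]

Assembling the blocks gives a Jordan form
J =
  [4, 1, 0]
  [0, 4, 1]
  [0, 0, 4]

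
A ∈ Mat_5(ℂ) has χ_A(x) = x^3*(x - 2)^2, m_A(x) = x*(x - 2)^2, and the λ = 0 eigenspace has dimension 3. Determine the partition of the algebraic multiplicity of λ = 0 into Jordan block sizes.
Block sizes for λ = 0: [1, 1, 1]

Step 1 — from the characteristic polynomial, algebraic multiplicity of λ = 0 is 3. From dim ker(A − (0)·I) = 3, there are exactly 3 Jordan blocks for λ = 0.
Step 2 — from the minimal polynomial, the factor (x − 0) tells us the largest block for λ = 0 has size 1.
Step 3 — with total size 3, 3 blocks, and largest block 1, the block sizes (in nonincreasing order) are [1, 1, 1].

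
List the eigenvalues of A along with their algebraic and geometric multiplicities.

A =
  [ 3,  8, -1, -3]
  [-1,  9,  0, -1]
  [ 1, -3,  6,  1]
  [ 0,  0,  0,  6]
λ = 6: alg = 4, geom = 2

Step 1 — factor the characteristic polynomial to read off the algebraic multiplicities:
  χ_A(x) = (x - 6)^4

Step 2 — compute geometric multiplicities via the rank-nullity identity g(λ) = n − rank(A − λI):
  rank(A − (6)·I) = 2, so dim ker(A − (6)·I) = n − 2 = 2

Summary:
  λ = 6: algebraic multiplicity = 4, geometric multiplicity = 2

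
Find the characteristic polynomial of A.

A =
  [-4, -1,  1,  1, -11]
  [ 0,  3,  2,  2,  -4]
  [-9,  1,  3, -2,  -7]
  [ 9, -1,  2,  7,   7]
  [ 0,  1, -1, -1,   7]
x^5 - 16*x^4 + 70*x^3 + 100*x^2 - 1375*x + 2500

Expanding det(x·I − A) (e.g. by cofactor expansion or by noting that A is similar to its Jordan form J, which has the same characteristic polynomial as A) gives
  χ_A(x) = x^5 - 16*x^4 + 70*x^3 + 100*x^2 - 1375*x + 2500
which factors as (x - 5)^4*(x + 4). The eigenvalues (with algebraic multiplicities) are λ = -4 with multiplicity 1, λ = 5 with multiplicity 4.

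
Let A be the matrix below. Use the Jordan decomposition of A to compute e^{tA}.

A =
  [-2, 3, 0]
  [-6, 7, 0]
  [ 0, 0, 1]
e^{tA} =
  [-exp(4*t) + 2*exp(t), exp(4*t) - exp(t), 0]
  [-2*exp(4*t) + 2*exp(t), 2*exp(4*t) - exp(t), 0]
  [0, 0, exp(t)]

Strategy: write A = P · J · P⁻¹ where J is a Jordan canonical form, so e^{tA} = P · e^{tJ} · P⁻¹, and e^{tJ} can be computed block-by-block.

A has Jordan form
J =
  [1, 0, 0]
  [0, 1, 0]
  [0, 0, 4]
(up to reordering of blocks).

Per-block formulas:
  For a 1×1 block at λ = 1: exp(t · [1]) = [e^(1t)].
  For a 1×1 block at λ = 4: exp(t · [4]) = [e^(4t)].

After assembling e^{tJ} and conjugating by P, we get:

e^{tA} =
  [-exp(4*t) + 2*exp(t), exp(4*t) - exp(t), 0]
  [-2*exp(4*t) + 2*exp(t), 2*exp(4*t) - exp(t), 0]
  [0, 0, exp(t)]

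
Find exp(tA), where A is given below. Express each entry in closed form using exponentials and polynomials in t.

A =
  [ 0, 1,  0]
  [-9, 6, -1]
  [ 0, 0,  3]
e^{tA} =
  [-3*t*exp(3*t) + exp(3*t), t*exp(3*t), -t^2*exp(3*t)/2]
  [-9*t*exp(3*t), 3*t*exp(3*t) + exp(3*t), -3*t^2*exp(3*t)/2 - t*exp(3*t)]
  [0, 0, exp(3*t)]

Strategy: write A = P · J · P⁻¹ where J is a Jordan canonical form, so e^{tA} = P · e^{tJ} · P⁻¹, and e^{tJ} can be computed block-by-block.

A has Jordan form
J =
  [3, 1, 0]
  [0, 3, 1]
  [0, 0, 3]
(up to reordering of blocks).

Per-block formulas:
  For a 3×3 Jordan block J_3(3): exp(t · J_3(3)) = e^(3t)·(I + t·N + (t^2/2)·N^2), where N is the 3×3 nilpotent shift.

After assembling e^{tJ} and conjugating by P, we get:

e^{tA} =
  [-3*t*exp(3*t) + exp(3*t), t*exp(3*t), -t^2*exp(3*t)/2]
  [-9*t*exp(3*t), 3*t*exp(3*t) + exp(3*t), -3*t^2*exp(3*t)/2 - t*exp(3*t)]
  [0, 0, exp(3*t)]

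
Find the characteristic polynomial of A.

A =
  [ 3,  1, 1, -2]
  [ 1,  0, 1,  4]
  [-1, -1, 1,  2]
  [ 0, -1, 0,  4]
x^4 - 8*x^3 + 24*x^2 - 32*x + 16

Expanding det(x·I − A) (e.g. by cofactor expansion or by noting that A is similar to its Jordan form J, which has the same characteristic polynomial as A) gives
  χ_A(x) = x^4 - 8*x^3 + 24*x^2 - 32*x + 16
which factors as (x - 2)^4. The eigenvalues (with algebraic multiplicities) are λ = 2 with multiplicity 4.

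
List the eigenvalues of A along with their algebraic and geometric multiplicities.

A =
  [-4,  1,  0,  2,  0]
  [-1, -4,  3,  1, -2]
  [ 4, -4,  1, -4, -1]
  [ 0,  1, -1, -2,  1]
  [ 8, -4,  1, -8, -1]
λ = -2: alg = 5, geom = 2

Step 1 — factor the characteristic polynomial to read off the algebraic multiplicities:
  χ_A(x) = (x + 2)^5

Step 2 — compute geometric multiplicities via the rank-nullity identity g(λ) = n − rank(A − λI):
  rank(A − (-2)·I) = 3, so dim ker(A − (-2)·I) = n − 3 = 2

Summary:
  λ = -2: algebraic multiplicity = 5, geometric multiplicity = 2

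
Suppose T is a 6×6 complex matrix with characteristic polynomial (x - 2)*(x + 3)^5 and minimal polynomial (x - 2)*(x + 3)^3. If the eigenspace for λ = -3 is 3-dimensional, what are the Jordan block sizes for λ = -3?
Block sizes for λ = -3: [3, 1, 1]

Step 1 — from the characteristic polynomial, algebraic multiplicity of λ = -3 is 5. From dim ker(T − (-3)·I) = 3, there are exactly 3 Jordan blocks for λ = -3.
Step 2 — from the minimal polynomial, the factor (x + 3)^3 tells us the largest block for λ = -3 has size 3.
Step 3 — with total size 5, 3 blocks, and largest block 3, the block sizes (in nonincreasing order) are [3, 1, 1].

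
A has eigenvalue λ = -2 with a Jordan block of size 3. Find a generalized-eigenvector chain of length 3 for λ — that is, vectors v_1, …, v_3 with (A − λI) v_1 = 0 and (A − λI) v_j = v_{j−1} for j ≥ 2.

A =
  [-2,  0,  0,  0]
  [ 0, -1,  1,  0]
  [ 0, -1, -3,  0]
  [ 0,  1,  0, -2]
A Jordan chain for λ = -2 of length 3:
v_1 = (0, 0, 0, 1)ᵀ
v_2 = (0, 1, -1, 1)ᵀ
v_3 = (0, 1, 0, 0)ᵀ

Let N = A − (-2)·I. We want v_3 with N^3 v_3 = 0 but N^2 v_3 ≠ 0; then v_{j-1} := N · v_j for j = 3, …, 2.

Pick v_3 = (0, 1, 0, 0)ᵀ.
Then v_2 = N · v_3 = (0, 1, -1, 1)ᵀ.
Then v_1 = N · v_2 = (0, 0, 0, 1)ᵀ.

Sanity check: (A − (-2)·I) v_1 = (0, 0, 0, 0)ᵀ = 0. ✓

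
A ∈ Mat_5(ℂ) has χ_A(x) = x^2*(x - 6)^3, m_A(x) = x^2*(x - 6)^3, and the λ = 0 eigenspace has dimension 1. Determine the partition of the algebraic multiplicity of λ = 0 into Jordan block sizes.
Block sizes for λ = 0: [2]

Step 1 — from the characteristic polynomial, algebraic multiplicity of λ = 0 is 2. From dim ker(A − (0)·I) = 1, there are exactly 1 Jordan blocks for λ = 0.
Step 2 — from the minimal polynomial, the factor (x − 0)^2 tells us the largest block for λ = 0 has size 2.
Step 3 — with total size 2, 1 blocks, and largest block 2, the block sizes (in nonincreasing order) are [2].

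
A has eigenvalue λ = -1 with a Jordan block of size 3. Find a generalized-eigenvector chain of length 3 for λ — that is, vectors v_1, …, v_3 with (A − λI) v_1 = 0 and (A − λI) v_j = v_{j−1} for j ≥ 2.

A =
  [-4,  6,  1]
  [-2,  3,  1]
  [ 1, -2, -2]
A Jordan chain for λ = -1 of length 3:
v_1 = (-2, -1, 0)ᵀ
v_2 = (-3, -2, 1)ᵀ
v_3 = (1, 0, 0)ᵀ

Let N = A − (-1)·I. We want v_3 with N^3 v_3 = 0 but N^2 v_3 ≠ 0; then v_{j-1} := N · v_j for j = 3, …, 2.

Pick v_3 = (1, 0, 0)ᵀ.
Then v_2 = N · v_3 = (-3, -2, 1)ᵀ.
Then v_1 = N · v_2 = (-2, -1, 0)ᵀ.

Sanity check: (A − (-1)·I) v_1 = (0, 0, 0)ᵀ = 0. ✓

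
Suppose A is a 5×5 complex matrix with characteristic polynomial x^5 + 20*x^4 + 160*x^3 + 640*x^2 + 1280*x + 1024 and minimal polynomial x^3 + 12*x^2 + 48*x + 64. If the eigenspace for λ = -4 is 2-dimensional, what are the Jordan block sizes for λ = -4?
Block sizes for λ = -4: [3, 2]

Step 1 — from the characteristic polynomial, algebraic multiplicity of λ = -4 is 5. From dim ker(A − (-4)·I) = 2, there are exactly 2 Jordan blocks for λ = -4.
Step 2 — from the minimal polynomial, the factor (x + 4)^3 tells us the largest block for λ = -4 has size 3.
Step 3 — with total size 5, 2 blocks, and largest block 3, the block sizes (in nonincreasing order) are [3, 2].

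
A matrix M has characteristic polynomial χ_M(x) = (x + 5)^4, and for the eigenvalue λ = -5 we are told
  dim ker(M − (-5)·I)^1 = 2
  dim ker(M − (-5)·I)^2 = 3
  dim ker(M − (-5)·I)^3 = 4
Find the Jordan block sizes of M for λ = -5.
Block sizes for λ = -5: [3, 1]

From the dimensions of kernels of powers, the number of Jordan blocks of size at least j is d_j − d_{j−1} where d_j = dim ker(N^j) (with d_0 = 0). Computing the differences gives [2, 1, 1].
The number of blocks of size exactly k is (#blocks of size ≥ k) − (#blocks of size ≥ k + 1), so the partition is: 1 block(s) of size 1, 1 block(s) of size 3.
In nonincreasing order the block sizes are [3, 1].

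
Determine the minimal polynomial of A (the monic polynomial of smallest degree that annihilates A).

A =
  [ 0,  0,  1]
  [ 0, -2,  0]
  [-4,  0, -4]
x^2 + 4*x + 4

The characteristic polynomial is χ_A(x) = (x + 2)^3, so the eigenvalues are known. The minimal polynomial is
  m_A(x) = Π_λ (x − λ)^{k_λ}
where k_λ is the size of the *largest* Jordan block for λ (equivalently, the smallest k with (A − λI)^k v = 0 for every generalised eigenvector v of λ).

  λ = -2: largest Jordan block has size 2, contributing (x + 2)^2

So m_A(x) = (x + 2)^2 = x^2 + 4*x + 4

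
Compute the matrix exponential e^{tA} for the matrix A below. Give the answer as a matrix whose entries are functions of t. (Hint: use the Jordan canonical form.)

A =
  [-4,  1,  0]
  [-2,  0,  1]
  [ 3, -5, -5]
e^{tA} =
  [-t^2*exp(-3*t)/2 - t*exp(-3*t) + exp(-3*t), t^2*exp(-3*t) + t*exp(-3*t), t^2*exp(-3*t)/2]
  [-t^2*exp(-3*t)/2 - 2*t*exp(-3*t), t^2*exp(-3*t) + 3*t*exp(-3*t) + exp(-3*t), t^2*exp(-3*t)/2 + t*exp(-3*t)]
  [t^2*exp(-3*t)/2 + 3*t*exp(-3*t), -t^2*exp(-3*t) - 5*t*exp(-3*t), -t^2*exp(-3*t)/2 - 2*t*exp(-3*t) + exp(-3*t)]

Strategy: write A = P · J · P⁻¹ where J is a Jordan canonical form, so e^{tA} = P · e^{tJ} · P⁻¹, and e^{tJ} can be computed block-by-block.

A has Jordan form
J =
  [-3,  1,  0]
  [ 0, -3,  1]
  [ 0,  0, -3]
(up to reordering of blocks).

Per-block formulas:
  For a 3×3 Jordan block J_3(-3): exp(t · J_3(-3)) = e^(-3t)·(I + t·N + (t^2/2)·N^2), where N is the 3×3 nilpotent shift.

After assembling e^{tJ} and conjugating by P, we get:

e^{tA} =
  [-t^2*exp(-3*t)/2 - t*exp(-3*t) + exp(-3*t), t^2*exp(-3*t) + t*exp(-3*t), t^2*exp(-3*t)/2]
  [-t^2*exp(-3*t)/2 - 2*t*exp(-3*t), t^2*exp(-3*t) + 3*t*exp(-3*t) + exp(-3*t), t^2*exp(-3*t)/2 + t*exp(-3*t)]
  [t^2*exp(-3*t)/2 + 3*t*exp(-3*t), -t^2*exp(-3*t) - 5*t*exp(-3*t), -t^2*exp(-3*t)/2 - 2*t*exp(-3*t) + exp(-3*t)]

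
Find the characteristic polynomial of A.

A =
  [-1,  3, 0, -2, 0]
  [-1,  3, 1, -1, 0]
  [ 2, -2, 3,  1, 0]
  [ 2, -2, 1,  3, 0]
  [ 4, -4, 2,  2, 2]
x^5 - 10*x^4 + 40*x^3 - 80*x^2 + 80*x - 32

Expanding det(x·I − A) (e.g. by cofactor expansion or by noting that A is similar to its Jordan form J, which has the same characteristic polynomial as A) gives
  χ_A(x) = x^5 - 10*x^4 + 40*x^3 - 80*x^2 + 80*x - 32
which factors as (x - 2)^5. The eigenvalues (with algebraic multiplicities) are λ = 2 with multiplicity 5.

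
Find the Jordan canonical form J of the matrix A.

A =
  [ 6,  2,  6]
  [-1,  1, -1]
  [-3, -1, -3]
J_1(0) ⊕ J_2(2)

The characteristic polynomial is
  det(x·I − A) = x^3 - 4*x^2 + 4*x = x*(x - 2)^2

Eigenvalues and multiplicities (the geometric multiplicity of λ is n − rank(A − λI), which equals the number of Jordan blocks for λ):
  λ = 0: algebraic multiplicity = 1, geometric multiplicity = 1
  λ = 2: algebraic multiplicity = 2, geometric multiplicity = 1

Determining the block sizes for each eigenvalue:
  λ = 0: one block (gm = 1), so the single block has size am = 1 → block sizes [1]
  λ = 2: one block (gm = 1), so the single block has size am = 2 → block sizes [2]

Assembling the blocks gives a Jordan form
J =
  [0, 0, 0]
  [0, 2, 1]
  [0, 0, 2]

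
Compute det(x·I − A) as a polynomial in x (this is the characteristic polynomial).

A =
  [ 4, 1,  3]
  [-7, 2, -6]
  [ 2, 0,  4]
x^3 - 10*x^2 + 33*x - 36

Expanding det(x·I − A) (e.g. by cofactor expansion or by noting that A is similar to its Jordan form J, which has the same characteristic polynomial as A) gives
  χ_A(x) = x^3 - 10*x^2 + 33*x - 36
which factors as (x - 4)*(x - 3)^2. The eigenvalues (with algebraic multiplicities) are λ = 3 with multiplicity 2, λ = 4 with multiplicity 1.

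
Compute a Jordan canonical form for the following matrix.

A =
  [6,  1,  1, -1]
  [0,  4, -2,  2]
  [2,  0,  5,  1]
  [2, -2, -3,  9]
J_2(6) ⊕ J_2(6)

The characteristic polynomial is
  det(x·I − A) = x^4 - 24*x^3 + 216*x^2 - 864*x + 1296 = (x - 6)^4

Eigenvalues and multiplicities (the geometric multiplicity of λ is n − rank(A − λI), which equals the number of Jordan blocks for λ):
  λ = 6: algebraic multiplicity = 4, geometric multiplicity = 2

Determining the block sizes for each eigenvalue:
  λ = 6: with am = 4 and gm = 2, the partition is not yet determined (e.g. several partitions of 4 into 2 parts exist). Let N = A − (6)·I. Computing rank(N^1) = 2, rank(N^2) = 0; the number of blocks of size ≥ j is rank(N^{j−1}) − rank(N^j), giving [2, 2]. So we have 2 block(s) of size 2 → block sizes [2, 2]

Assembling the blocks gives a Jordan form
J =
  [6, 1, 0, 0]
  [0, 6, 0, 0]
  [0, 0, 6, 1]
  [0, 0, 0, 6]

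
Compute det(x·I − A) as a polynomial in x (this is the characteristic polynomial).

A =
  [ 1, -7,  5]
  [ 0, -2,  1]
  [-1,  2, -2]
x^3 + 3*x^2 + 3*x + 1

Expanding det(x·I − A) (e.g. by cofactor expansion or by noting that A is similar to its Jordan form J, which has the same characteristic polynomial as A) gives
  χ_A(x) = x^3 + 3*x^2 + 3*x + 1
which factors as (x + 1)^3. The eigenvalues (with algebraic multiplicities) are λ = -1 with multiplicity 3.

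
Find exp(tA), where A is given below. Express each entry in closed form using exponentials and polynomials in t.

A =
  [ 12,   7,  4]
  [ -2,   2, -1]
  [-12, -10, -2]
e^{tA} =
  [t^2*exp(4*t) + 8*t*exp(4*t) + exp(4*t), t^2*exp(4*t) + 7*t*exp(4*t), t^2*exp(4*t)/2 + 4*t*exp(4*t)]
  [-2*t*exp(4*t), -2*t*exp(4*t) + exp(4*t), -t*exp(4*t)]
  [-2*t^2*exp(4*t) - 12*t*exp(4*t), -2*t^2*exp(4*t) - 10*t*exp(4*t), -t^2*exp(4*t) - 6*t*exp(4*t) + exp(4*t)]

Strategy: write A = P · J · P⁻¹ where J is a Jordan canonical form, so e^{tA} = P · e^{tJ} · P⁻¹, and e^{tJ} can be computed block-by-block.

A has Jordan form
J =
  [4, 1, 0]
  [0, 4, 1]
  [0, 0, 4]
(up to reordering of blocks).

Per-block formulas:
  For a 3×3 Jordan block J_3(4): exp(t · J_3(4)) = e^(4t)·(I + t·N + (t^2/2)·N^2), where N is the 3×3 nilpotent shift.

After assembling e^{tJ} and conjugating by P, we get:

e^{tA} =
  [t^2*exp(4*t) + 8*t*exp(4*t) + exp(4*t), t^2*exp(4*t) + 7*t*exp(4*t), t^2*exp(4*t)/2 + 4*t*exp(4*t)]
  [-2*t*exp(4*t), -2*t*exp(4*t) + exp(4*t), -t*exp(4*t)]
  [-2*t^2*exp(4*t) - 12*t*exp(4*t), -2*t^2*exp(4*t) - 10*t*exp(4*t), -t^2*exp(4*t) - 6*t*exp(4*t) + exp(4*t)]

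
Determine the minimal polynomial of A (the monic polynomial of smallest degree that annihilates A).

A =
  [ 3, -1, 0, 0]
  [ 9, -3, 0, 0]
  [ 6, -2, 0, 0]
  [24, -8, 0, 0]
x^2

The characteristic polynomial is χ_A(x) = x^4, so the eigenvalues are known. The minimal polynomial is
  m_A(x) = Π_λ (x − λ)^{k_λ}
where k_λ is the size of the *largest* Jordan block for λ (equivalently, the smallest k with (A − λI)^k v = 0 for every generalised eigenvector v of λ).

  λ = 0: largest Jordan block has size 2, contributing (x − 0)^2

So m_A(x) = x^2 = x^2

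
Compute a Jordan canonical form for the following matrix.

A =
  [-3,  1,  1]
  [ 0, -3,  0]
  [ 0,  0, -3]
J_2(-3) ⊕ J_1(-3)

The characteristic polynomial is
  det(x·I − A) = x^3 + 9*x^2 + 27*x + 27 = (x + 3)^3

Eigenvalues and multiplicities (the geometric multiplicity of λ is n − rank(A − λI), which equals the number of Jordan blocks for λ):
  λ = -3: algebraic multiplicity = 3, geometric multiplicity = 2

Determining the block sizes for each eigenvalue:
  λ = -3: 2 blocks summing to 3 forces exactly one block of size 2 and the rest size 1 → block sizes [2, 1]

Assembling the blocks gives a Jordan form
J =
  [-3,  1,  0]
  [ 0, -3,  0]
  [ 0,  0, -3]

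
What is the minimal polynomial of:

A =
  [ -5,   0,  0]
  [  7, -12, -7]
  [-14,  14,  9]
x^2 + 3*x - 10

The characteristic polynomial is χ_A(x) = (x - 2)*(x + 5)^2, so the eigenvalues are known. The minimal polynomial is
  m_A(x) = Π_λ (x − λ)^{k_λ}
where k_λ is the size of the *largest* Jordan block for λ (equivalently, the smallest k with (A − λI)^k v = 0 for every generalised eigenvector v of λ).

  λ = -5: largest Jordan block has size 1, contributing (x + 5)
  λ = 2: largest Jordan block has size 1, contributing (x − 2)

So m_A(x) = (x - 2)*(x + 5) = x^2 + 3*x - 10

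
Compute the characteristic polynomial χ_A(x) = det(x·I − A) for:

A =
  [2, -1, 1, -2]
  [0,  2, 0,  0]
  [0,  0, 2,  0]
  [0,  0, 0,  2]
x^4 - 8*x^3 + 24*x^2 - 32*x + 16

Expanding det(x·I − A) (e.g. by cofactor expansion or by noting that A is similar to its Jordan form J, which has the same characteristic polynomial as A) gives
  χ_A(x) = x^4 - 8*x^3 + 24*x^2 - 32*x + 16
which factors as (x - 2)^4. The eigenvalues (with algebraic multiplicities) are λ = 2 with multiplicity 4.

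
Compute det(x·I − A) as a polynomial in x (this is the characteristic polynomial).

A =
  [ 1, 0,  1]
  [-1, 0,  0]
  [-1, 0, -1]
x^3

Expanding det(x·I − A) (e.g. by cofactor expansion or by noting that A is similar to its Jordan form J, which has the same characteristic polynomial as A) gives
  χ_A(x) = x^3
which factors as x^3. The eigenvalues (with algebraic multiplicities) are λ = 0 with multiplicity 3.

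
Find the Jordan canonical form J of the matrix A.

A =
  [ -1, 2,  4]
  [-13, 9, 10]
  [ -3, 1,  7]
J_3(5)

The characteristic polynomial is
  det(x·I − A) = x^3 - 15*x^2 + 75*x - 125 = (x - 5)^3

Eigenvalues and multiplicities (the geometric multiplicity of λ is n − rank(A − λI), which equals the number of Jordan blocks for λ):
  λ = 5: algebraic multiplicity = 3, geometric multiplicity = 1

Determining the block sizes for each eigenvalue:
  λ = 5: one block (gm = 1), so the single block has size am = 3 → block sizes [3]

Assembling the blocks gives a Jordan form
J =
  [5, 1, 0]
  [0, 5, 1]
  [0, 0, 5]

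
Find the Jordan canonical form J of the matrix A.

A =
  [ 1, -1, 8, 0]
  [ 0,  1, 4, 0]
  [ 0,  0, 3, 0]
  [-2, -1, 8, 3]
J_2(1) ⊕ J_1(3) ⊕ J_1(3)

The characteristic polynomial is
  det(x·I − A) = x^4 - 8*x^3 + 22*x^2 - 24*x + 9 = (x - 3)^2*(x - 1)^2

Eigenvalues and multiplicities (the geometric multiplicity of λ is n − rank(A − λI), which equals the number of Jordan blocks for λ):
  λ = 1: algebraic multiplicity = 2, geometric multiplicity = 1
  λ = 3: algebraic multiplicity = 2, geometric multiplicity = 2

Determining the block sizes for each eigenvalue:
  λ = 1: one block (gm = 1), so the single block has size am = 2 → block sizes [2]
  λ = 3: gm = am = 2, so every block has size 1 → block sizes [1, 1]

Assembling the blocks gives a Jordan form
J =
  [1, 1, 0, 0]
  [0, 1, 0, 0]
  [0, 0, 3, 0]
  [0, 0, 0, 3]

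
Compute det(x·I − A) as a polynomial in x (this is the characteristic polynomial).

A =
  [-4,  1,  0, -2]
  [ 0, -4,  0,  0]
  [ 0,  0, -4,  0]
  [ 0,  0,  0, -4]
x^4 + 16*x^3 + 96*x^2 + 256*x + 256

Expanding det(x·I − A) (e.g. by cofactor expansion or by noting that A is similar to its Jordan form J, which has the same characteristic polynomial as A) gives
  χ_A(x) = x^4 + 16*x^3 + 96*x^2 + 256*x + 256
which factors as (x + 4)^4. The eigenvalues (with algebraic multiplicities) are λ = -4 with multiplicity 4.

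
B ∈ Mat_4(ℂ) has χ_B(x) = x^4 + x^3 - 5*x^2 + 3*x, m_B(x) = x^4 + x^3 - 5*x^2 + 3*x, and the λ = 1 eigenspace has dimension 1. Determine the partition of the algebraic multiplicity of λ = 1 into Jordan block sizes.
Block sizes for λ = 1: [2]

Step 1 — from the characteristic polynomial, algebraic multiplicity of λ = 1 is 2. From dim ker(B − (1)·I) = 1, there are exactly 1 Jordan blocks for λ = 1.
Step 2 — from the minimal polynomial, the factor (x − 1)^2 tells us the largest block for λ = 1 has size 2.
Step 3 — with total size 2, 1 blocks, and largest block 2, the block sizes (in nonincreasing order) are [2].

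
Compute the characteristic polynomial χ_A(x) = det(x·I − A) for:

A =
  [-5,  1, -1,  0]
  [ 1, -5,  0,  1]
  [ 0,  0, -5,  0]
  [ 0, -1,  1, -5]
x^4 + 20*x^3 + 150*x^2 + 500*x + 625

Expanding det(x·I − A) (e.g. by cofactor expansion or by noting that A is similar to its Jordan form J, which has the same characteristic polynomial as A) gives
  χ_A(x) = x^4 + 20*x^3 + 150*x^2 + 500*x + 625
which factors as (x + 5)^4. The eigenvalues (with algebraic multiplicities) are λ = -5 with multiplicity 4.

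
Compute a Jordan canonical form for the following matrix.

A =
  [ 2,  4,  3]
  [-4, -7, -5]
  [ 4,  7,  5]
J_3(0)

The characteristic polynomial is
  det(x·I − A) = x^3

Eigenvalues and multiplicities (the geometric multiplicity of λ is n − rank(A − λI), which equals the number of Jordan blocks for λ):
  λ = 0: algebraic multiplicity = 3, geometric multiplicity = 1

Determining the block sizes for each eigenvalue:
  λ = 0: one block (gm = 1), so the single block has size am = 3 → block sizes [3]

Assembling the blocks gives a Jordan form
J =
  [0, 1, 0]
  [0, 0, 1]
  [0, 0, 0]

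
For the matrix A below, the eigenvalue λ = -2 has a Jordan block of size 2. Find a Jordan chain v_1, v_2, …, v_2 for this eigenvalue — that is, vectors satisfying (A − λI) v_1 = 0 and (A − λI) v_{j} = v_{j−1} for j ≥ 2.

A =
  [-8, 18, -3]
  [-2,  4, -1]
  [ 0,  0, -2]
A Jordan chain for λ = -2 of length 2:
v_1 = (-6, -2, 0)ᵀ
v_2 = (1, 0, 0)ᵀ

Let N = A − (-2)·I. We want v_2 with N^2 v_2 = 0 but N^1 v_2 ≠ 0; then v_{j-1} := N · v_j for j = 2, …, 2.

Pick v_2 = (1, 0, 0)ᵀ.
Then v_1 = N · v_2 = (-6, -2, 0)ᵀ.

Sanity check: (A − (-2)·I) v_1 = (0, 0, 0)ᵀ = 0. ✓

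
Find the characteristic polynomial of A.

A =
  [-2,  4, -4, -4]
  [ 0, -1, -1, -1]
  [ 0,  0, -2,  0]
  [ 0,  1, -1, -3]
x^4 + 8*x^3 + 24*x^2 + 32*x + 16

Expanding det(x·I − A) (e.g. by cofactor expansion or by noting that A is similar to its Jordan form J, which has the same characteristic polynomial as A) gives
  χ_A(x) = x^4 + 8*x^3 + 24*x^2 + 32*x + 16
which factors as (x + 2)^4. The eigenvalues (with algebraic multiplicities) are λ = -2 with multiplicity 4.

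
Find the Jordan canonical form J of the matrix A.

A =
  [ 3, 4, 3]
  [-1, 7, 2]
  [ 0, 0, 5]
J_3(5)

The characteristic polynomial is
  det(x·I − A) = x^3 - 15*x^2 + 75*x - 125 = (x - 5)^3

Eigenvalues and multiplicities (the geometric multiplicity of λ is n − rank(A − λI), which equals the number of Jordan blocks for λ):
  λ = 5: algebraic multiplicity = 3, geometric multiplicity = 1

Determining the block sizes for each eigenvalue:
  λ = 5: one block (gm = 1), so the single block has size am = 3 → block sizes [3]

Assembling the blocks gives a Jordan form
J =
  [5, 1, 0]
  [0, 5, 1]
  [0, 0, 5]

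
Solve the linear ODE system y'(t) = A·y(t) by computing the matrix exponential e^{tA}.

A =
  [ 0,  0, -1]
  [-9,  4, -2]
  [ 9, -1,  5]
e^{tA} =
  [-3*t*exp(3*t) + exp(3*t), t^2*exp(3*t)/2, t^2*exp(3*t)/2 - t*exp(3*t)]
  [-9*t*exp(3*t), 3*t^2*exp(3*t)/2 + t*exp(3*t) + exp(3*t), 3*t^2*exp(3*t)/2 - 2*t*exp(3*t)]
  [9*t*exp(3*t), -3*t^2*exp(3*t)/2 - t*exp(3*t), -3*t^2*exp(3*t)/2 + 2*t*exp(3*t) + exp(3*t)]

Strategy: write A = P · J · P⁻¹ where J is a Jordan canonical form, so e^{tA} = P · e^{tJ} · P⁻¹, and e^{tJ} can be computed block-by-block.

A has Jordan form
J =
  [3, 1, 0]
  [0, 3, 1]
  [0, 0, 3]
(up to reordering of blocks).

Per-block formulas:
  For a 3×3 Jordan block J_3(3): exp(t · J_3(3)) = e^(3t)·(I + t·N + (t^2/2)·N^2), where N is the 3×3 nilpotent shift.

After assembling e^{tJ} and conjugating by P, we get:

e^{tA} =
  [-3*t*exp(3*t) + exp(3*t), t^2*exp(3*t)/2, t^2*exp(3*t)/2 - t*exp(3*t)]
  [-9*t*exp(3*t), 3*t^2*exp(3*t)/2 + t*exp(3*t) + exp(3*t), 3*t^2*exp(3*t)/2 - 2*t*exp(3*t)]
  [9*t*exp(3*t), -3*t^2*exp(3*t)/2 - t*exp(3*t), -3*t^2*exp(3*t)/2 + 2*t*exp(3*t) + exp(3*t)]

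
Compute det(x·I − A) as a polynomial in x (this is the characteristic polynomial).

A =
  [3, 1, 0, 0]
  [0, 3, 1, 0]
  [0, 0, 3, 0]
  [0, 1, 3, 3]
x^4 - 12*x^3 + 54*x^2 - 108*x + 81

Expanding det(x·I − A) (e.g. by cofactor expansion or by noting that A is similar to its Jordan form J, which has the same characteristic polynomial as A) gives
  χ_A(x) = x^4 - 12*x^3 + 54*x^2 - 108*x + 81
which factors as (x - 3)^4. The eigenvalues (with algebraic multiplicities) are λ = 3 with multiplicity 4.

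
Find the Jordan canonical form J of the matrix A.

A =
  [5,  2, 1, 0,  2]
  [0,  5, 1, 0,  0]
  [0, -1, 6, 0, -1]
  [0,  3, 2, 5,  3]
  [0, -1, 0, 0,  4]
J_3(5) ⊕ J_1(5) ⊕ J_1(5)

The characteristic polynomial is
  det(x·I − A) = x^5 - 25*x^4 + 250*x^3 - 1250*x^2 + 3125*x - 3125 = (x - 5)^5

Eigenvalues and multiplicities (the geometric multiplicity of λ is n − rank(A − λI), which equals the number of Jordan blocks for λ):
  λ = 5: algebraic multiplicity = 5, geometric multiplicity = 3

Determining the block sizes for each eigenvalue:
  λ = 5: with am = 5 and gm = 3, the partition is not yet determined (e.g. several partitions of 5 into 3 parts exist). Let N = A − (5)·I. Computing rank(N^1) = 2, rank(N^2) = 1, rank(N^3) = 0; the number of blocks of size ≥ j is rank(N^{j−1}) − rank(N^j), giving [3, 1, 1]. So we have 1 block(s) of size 3, 2 block(s) of size 1 → block sizes [3, 1, 1]

Assembling the blocks gives a Jordan form
J =
  [5, 1, 0, 0, 0]
  [0, 5, 1, 0, 0]
  [0, 0, 5, 0, 0]
  [0, 0, 0, 5, 0]
  [0, 0, 0, 0, 5]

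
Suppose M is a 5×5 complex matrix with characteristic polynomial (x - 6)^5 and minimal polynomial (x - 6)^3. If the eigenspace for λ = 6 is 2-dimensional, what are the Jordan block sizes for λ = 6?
Block sizes for λ = 6: [3, 2]

Step 1 — from the characteristic polynomial, algebraic multiplicity of λ = 6 is 5. From dim ker(M − (6)·I) = 2, there are exactly 2 Jordan blocks for λ = 6.
Step 2 — from the minimal polynomial, the factor (x − 6)^3 tells us the largest block for λ = 6 has size 3.
Step 3 — with total size 5, 2 blocks, and largest block 3, the block sizes (in nonincreasing order) are [3, 2].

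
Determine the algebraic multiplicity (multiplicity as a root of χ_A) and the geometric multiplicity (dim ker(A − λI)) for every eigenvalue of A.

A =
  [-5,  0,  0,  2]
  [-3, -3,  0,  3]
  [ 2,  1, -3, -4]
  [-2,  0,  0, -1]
λ = -3: alg = 4, geom = 2

Step 1 — factor the characteristic polynomial to read off the algebraic multiplicities:
  χ_A(x) = (x + 3)^4

Step 2 — compute geometric multiplicities via the rank-nullity identity g(λ) = n − rank(A − λI):
  rank(A − (-3)·I) = 2, so dim ker(A − (-3)·I) = n − 2 = 2

Summary:
  λ = -3: algebraic multiplicity = 4, geometric multiplicity = 2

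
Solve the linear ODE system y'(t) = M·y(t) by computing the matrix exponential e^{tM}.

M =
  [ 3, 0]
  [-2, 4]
e^{tM} =
  [exp(3*t), 0]
  [-2*exp(4*t) + 2*exp(3*t), exp(4*t)]

Strategy: write M = P · J · P⁻¹ where J is a Jordan canonical form, so e^{tM} = P · e^{tJ} · P⁻¹, and e^{tJ} can be computed block-by-block.

M has Jordan form
J =
  [3, 0]
  [0, 4]
(up to reordering of blocks).

Per-block formulas:
  For a 1×1 block at λ = 3: exp(t · [3]) = [e^(3t)].
  For a 1×1 block at λ = 4: exp(t · [4]) = [e^(4t)].

After assembling e^{tJ} and conjugating by P, we get:

e^{tM} =
  [exp(3*t), 0]
  [-2*exp(4*t) + 2*exp(3*t), exp(4*t)]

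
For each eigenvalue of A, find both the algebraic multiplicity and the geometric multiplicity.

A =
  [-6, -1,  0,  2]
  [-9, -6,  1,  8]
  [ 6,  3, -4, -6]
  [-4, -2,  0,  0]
λ = -4: alg = 4, geom = 2

Step 1 — factor the characteristic polynomial to read off the algebraic multiplicities:
  χ_A(x) = (x + 4)^4

Step 2 — compute geometric multiplicities via the rank-nullity identity g(λ) = n − rank(A − λI):
  rank(A − (-4)·I) = 2, so dim ker(A − (-4)·I) = n − 2 = 2

Summary:
  λ = -4: algebraic multiplicity = 4, geometric multiplicity = 2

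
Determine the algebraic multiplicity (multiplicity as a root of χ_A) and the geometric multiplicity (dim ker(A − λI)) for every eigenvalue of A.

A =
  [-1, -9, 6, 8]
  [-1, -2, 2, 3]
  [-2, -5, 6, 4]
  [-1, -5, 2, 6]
λ = 2: alg = 3, geom = 1; λ = 3: alg = 1, geom = 1

Step 1 — factor the characteristic polynomial to read off the algebraic multiplicities:
  χ_A(x) = (x - 3)*(x - 2)^3

Step 2 — compute geometric multiplicities via the rank-nullity identity g(λ) = n − rank(A − λI):
  rank(A − (2)·I) = 3, so dim ker(A − (2)·I) = n − 3 = 1
  rank(A − (3)·I) = 3, so dim ker(A − (3)·I) = n − 3 = 1

Summary:
  λ = 2: algebraic multiplicity = 3, geometric multiplicity = 1
  λ = 3: algebraic multiplicity = 1, geometric multiplicity = 1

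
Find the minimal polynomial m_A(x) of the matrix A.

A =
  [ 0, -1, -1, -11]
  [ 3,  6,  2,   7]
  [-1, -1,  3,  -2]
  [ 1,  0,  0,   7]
x^3 - 12*x^2 + 48*x - 64

The characteristic polynomial is χ_A(x) = (x - 4)^4, so the eigenvalues are known. The minimal polynomial is
  m_A(x) = Π_λ (x − λ)^{k_λ}
where k_λ is the size of the *largest* Jordan block for λ (equivalently, the smallest k with (A − λI)^k v = 0 for every generalised eigenvector v of λ).

  λ = 4: largest Jordan block has size 3, contributing (x − 4)^3

So m_A(x) = (x - 4)^3 = x^3 - 12*x^2 + 48*x - 64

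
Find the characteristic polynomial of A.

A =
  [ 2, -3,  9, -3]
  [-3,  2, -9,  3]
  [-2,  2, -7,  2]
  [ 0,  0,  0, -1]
x^4 + 4*x^3 + 6*x^2 + 4*x + 1

Expanding det(x·I − A) (e.g. by cofactor expansion or by noting that A is similar to its Jordan form J, which has the same characteristic polynomial as A) gives
  χ_A(x) = x^4 + 4*x^3 + 6*x^2 + 4*x + 1
which factors as (x + 1)^4. The eigenvalues (with algebraic multiplicities) are λ = -1 with multiplicity 4.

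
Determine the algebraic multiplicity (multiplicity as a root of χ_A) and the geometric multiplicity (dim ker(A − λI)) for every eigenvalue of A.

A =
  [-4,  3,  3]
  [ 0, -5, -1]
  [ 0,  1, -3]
λ = -4: alg = 3, geom = 2

Step 1 — factor the characteristic polynomial to read off the algebraic multiplicities:
  χ_A(x) = (x + 4)^3

Step 2 — compute geometric multiplicities via the rank-nullity identity g(λ) = n − rank(A − λI):
  rank(A − (-4)·I) = 1, so dim ker(A − (-4)·I) = n − 1 = 2

Summary:
  λ = -4: algebraic multiplicity = 3, geometric multiplicity = 2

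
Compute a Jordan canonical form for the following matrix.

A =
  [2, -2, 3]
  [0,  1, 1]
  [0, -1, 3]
J_3(2)

The characteristic polynomial is
  det(x·I − A) = x^3 - 6*x^2 + 12*x - 8 = (x - 2)^3

Eigenvalues and multiplicities (the geometric multiplicity of λ is n − rank(A − λI), which equals the number of Jordan blocks for λ):
  λ = 2: algebraic multiplicity = 3, geometric multiplicity = 1

Determining the block sizes for each eigenvalue:
  λ = 2: one block (gm = 1), so the single block has size am = 3 → block sizes [3]

Assembling the blocks gives a Jordan form
J =
  [2, 1, 0]
  [0, 2, 1]
  [0, 0, 2]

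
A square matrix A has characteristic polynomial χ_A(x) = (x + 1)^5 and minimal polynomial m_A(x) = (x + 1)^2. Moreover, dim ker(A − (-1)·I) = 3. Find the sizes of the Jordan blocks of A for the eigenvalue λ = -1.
Block sizes for λ = -1: [2, 2, 1]

Step 1 — from the characteristic polynomial, algebraic multiplicity of λ = -1 is 5. From dim ker(A − (-1)·I) = 3, there are exactly 3 Jordan blocks for λ = -1.
Step 2 — from the minimal polynomial, the factor (x + 1)^2 tells us the largest block for λ = -1 has size 2.
Step 3 — with total size 5, 3 blocks, and largest block 2, the block sizes (in nonincreasing order) are [2, 2, 1].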